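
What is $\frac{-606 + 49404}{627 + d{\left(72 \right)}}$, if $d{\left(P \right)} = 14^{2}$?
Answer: $\frac{48798}{823} \approx 59.293$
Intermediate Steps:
$d{\left(P \right)} = 196$
$\frac{-606 + 49404}{627 + d{\left(72 \right)}} = \frac{-606 + 49404}{627 + 196} = \frac{48798}{823}$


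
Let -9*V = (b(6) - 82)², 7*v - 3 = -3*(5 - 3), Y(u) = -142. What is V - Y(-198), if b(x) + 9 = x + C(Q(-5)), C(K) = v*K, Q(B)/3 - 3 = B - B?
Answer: -324262/441 ≈ -735.29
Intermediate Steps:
Q(B) = 9 (Q(B) = 9 + 3*(B - B) = 9 + 3*0 = 9 + 0 = 9)
v = -3/7 (v = 3/7 + (-3*(5 - 3))/7 = 3/7 + (-3*2)/7 = 3/7 + (⅐)*(-6) = 3/7 - 6/7 = -3/7 ≈ -0.42857)
C(K) = -3*K/7
b(x) = -90/7 + x (b(x) = -9 + (x - 3/7*9) = -9 + (x - 27/7) = -9 + (-27/7 + x) = -90/7 + x)
V = -386884/441 (V = -((-90/7 + 6) - 82)²/9 = -(-48/7 - 82)²/9 = -(-622/7)²/9 = -⅑*386884/49 = -386884/441 ≈ -877.29)
V - Y(-198) = -386884/441 - 1*(-142) = -386884/441 + 142 = -324262/441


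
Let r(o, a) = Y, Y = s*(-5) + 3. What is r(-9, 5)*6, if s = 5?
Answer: -132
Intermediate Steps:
Y = -22 (Y = 5*(-5) + 3 = -25 + 3 = -22)
r(o, a) = -22
r(-9, 5)*6 = -22*6 = -132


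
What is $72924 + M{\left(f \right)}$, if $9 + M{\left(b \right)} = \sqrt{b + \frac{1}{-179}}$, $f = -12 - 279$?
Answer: $72915 + \frac{i \sqrt{9324110}}{179} \approx 72915.0 + 17.059 i$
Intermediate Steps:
$f = -291$
$M{\left(b \right)} = -9 + \sqrt{- \frac{1}{179} + b}$ ($M{\left(b \right)} = -9 + \sqrt{b + \frac{1}{-179}} = -9 + \sqrt{b - \frac{1}{179}} = -9 + \sqrt{- \frac{1}{179} + b}$)
$72924 + M{\left(f \right)} = 72924 - \left(9 - \frac{\sqrt{-179 + 32041 \left(-291\right)}}{179}\right) = 72924 - \left(9 - \frac{\sqrt{-179 - 9323931}}{179}\right) = 72924 - \left(9 - \frac{\sqrt{-9324110}}{179}\right) = 72924 - \left(9 - \frac{i \sqrt{9324110}}{179}\right) = 72915 + \frac{i \sqrt{9324110}}{179}$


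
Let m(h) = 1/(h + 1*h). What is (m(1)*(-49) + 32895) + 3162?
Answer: 72065/2 ≈ 36033.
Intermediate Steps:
m(h) = 1/(2*h) (m(h) = 1/(h + h) = 1/(2*h))
(m(1)*(-49) + 32895) + 3162 = (((1/2)/1)*(-49) + 32895) + 3162 = (((1/2)*1)*(-49) + 32895) + 3162 = ((1/2)*(-49) + 32895) + 3162 = (-49/2 + 32895) + 3162 = 65741/2 + 3162 = 72065/2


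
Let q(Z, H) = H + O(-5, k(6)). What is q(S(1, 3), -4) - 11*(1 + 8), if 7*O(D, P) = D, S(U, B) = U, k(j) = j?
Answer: -726/7 ≈ -103.71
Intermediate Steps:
O(D, P) = D/7
q(Z, H) = -5/7 + H (q(Z, H) = H + (⅐)*(-5) = H - 5/7 = -5/7 + H)
q(S(1, 3), -4) - 11*(1 + 8) = (-5/7 - 4) - 11*(1 + 8) = -33/7 - 11*9 = -33/7 - 99 = -726/7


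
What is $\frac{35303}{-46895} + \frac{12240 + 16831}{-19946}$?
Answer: $- \frac{2067438183}{935367670} \approx -2.2103$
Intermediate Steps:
$\frac{35303}{-46895} + \frac{12240 + 16831}{-19946} = 35303 \left(- \frac{1}{46895}\right) + 29071 \left(- \frac{1}{19946}\right) = - \frac{35303}{46895} - \frac{29071}{19946} = - \frac{2067438183}{935367670}$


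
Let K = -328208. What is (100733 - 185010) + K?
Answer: -412485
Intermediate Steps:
(100733 - 185010) + K = (100733 - 185010) - 328208 = -84277 - 328208 = -412485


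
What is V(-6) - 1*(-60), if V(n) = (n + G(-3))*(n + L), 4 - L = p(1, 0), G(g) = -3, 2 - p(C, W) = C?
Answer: 87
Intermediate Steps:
p(C, W) = 2 - C
L = 3 (L = 4 - (2 - 1*1) = 4 - (2 - 1) = 4 - 1*1 = 4 - 1 = 3)
V(n) = (-3 + n)*(3 + n) (V(n) = (n - 3)*(n + 3) = (-3 + n)*(3 + n))
V(-6) - 1*(-60) = (-9 + (-6)**2) - 1*(-60) = (-9 + 36) + 60 = 27 + 60 = 87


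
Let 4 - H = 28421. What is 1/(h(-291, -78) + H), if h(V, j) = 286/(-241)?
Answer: -241/6848783 ≈ -3.5189e-5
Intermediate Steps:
H = -28417 (H = 4 - 1*28421 = 4 - 28421 = -28417)
h(V, j) = -286/241 (h(V, j) = 286*(-1/241) = -286/241)
1/(h(-291, -78) + H) = 1/(-286/241 - 28417) = 1/(-6848783/241) = -241/6848783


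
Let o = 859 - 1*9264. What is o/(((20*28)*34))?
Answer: -1681/3808 ≈ -0.44144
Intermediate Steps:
o = -8405 (o = 859 - 9264 = -8405)
o/(((20*28)*34)) = -8405/((20*28)*34) = -8405/(560*34) = -8405/19040 = -8405*1/19040 = -1681/3808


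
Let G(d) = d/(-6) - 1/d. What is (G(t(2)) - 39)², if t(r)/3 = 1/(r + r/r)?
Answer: 58081/36 ≈ 1613.4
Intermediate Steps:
t(r) = 3/(1 + r) (t(r) = 3/(r + r/r) = 3/(r + 1) = 3/(1 + r))
G(d) = -1/d - d/6 (G(d) = d*(-⅙) - 1/d = -d/6 - 1/d = -1/d - d/6)
(G(t(2)) - 39)² = ((-1/(3/(1 + 2)) - 1/(2*(1 + 2))) - 39)² = ((-1/(3/3) - 1/(2*3)) - 39)² = ((-1/(3*(⅓)) - 1/(2*3)) - 39)² = ((-1/1 - ⅙*1) - 39)² = ((-1*1 - ⅙) - 39)² = ((-1 - ⅙) - 39)² = (-7/6 - 39)² = (-241/6)² = 58081/36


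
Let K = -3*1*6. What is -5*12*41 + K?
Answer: -2478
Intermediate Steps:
K = -18 (K = -3*6 = -18)
-5*12*41 + K = -5*12*41 - 18 = -60*41 - 18 = -2460 - 18 = -2478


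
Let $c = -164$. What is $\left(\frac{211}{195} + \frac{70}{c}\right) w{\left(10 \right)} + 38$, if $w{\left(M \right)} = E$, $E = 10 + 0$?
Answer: $\frac{71239}{1599} \approx 44.552$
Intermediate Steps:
$E = 10$
$w{\left(M \right)} = 10$
$\left(\frac{211}{195} + \frac{70}{c}\right) w{\left(10 \right)} + 38 = \left(\frac{211}{195} + \frac{70}{-164}\right) 10 + 38 = \left(211 \cdot \frac{1}{195} + 70 \left(- \frac{1}{164}\right)\right) 10 + 38 = \left(\frac{211}{195} - \frac{35}{82}\right) 10 + 38 = \frac{10477}{15990} \cdot 10 + 38 = \frac{10477}{1599} + 38 = \frac{71239}{1599}$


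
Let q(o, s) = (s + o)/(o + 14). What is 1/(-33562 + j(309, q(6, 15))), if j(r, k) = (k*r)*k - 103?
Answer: -400/13329731 ≈ -3.0008e-5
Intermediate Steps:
q(o, s) = (o + s)/(14 + o)
j(r, k) = -103 + r*k**2 (j(r, k) = r*k**2 - 103 = -103 + r*k**2)
1/(-33562 + j(309, q(6, 15))) = 1/(-33562 + (-103 + 309*((6 + 15)/(14 + 6))**2)) = 1/(-33562 + (-103 + 309*(21/20)**2)) = 1/(-33562 + (-103 + 309*(441/400))) = 1/(-33562 + (-103 + 136269/400)) = 1/(-33562 + 95069/400) = 1/(-13329731/400) = -400/13329731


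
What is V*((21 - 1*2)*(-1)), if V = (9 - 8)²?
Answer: -19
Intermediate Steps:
V = 1 (V = 1² = 1)
V*((21 - 1*2)*(-1)) = 1*((21 - 1*2)*(-1)) = 1*((21 - 2)*(-1)) = 1*(19*(-1)) = 1*(-19) = -19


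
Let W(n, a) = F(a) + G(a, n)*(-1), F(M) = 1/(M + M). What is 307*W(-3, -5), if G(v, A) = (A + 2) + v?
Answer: 18113/10 ≈ 1811.3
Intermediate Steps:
F(M) = 1/(2*M)
G(v, A) = 2 + A + v (G(v, A) = (2 + A) + v = 2 + A + v)
W(n, a) = -2 + 1/(2*a) - a - n (W(n, a) = 1/(2*a) + (2 + n + a)*(-1) = 1/(2*a) + (2 + a + n)*(-1) = 1/(2*a) + (-2 - a - n) = -2 + 1/(2*a) - a - n)
307*W(-3, -5) = 307*(-2 + (½)/(-5) - 1*(-5) - 1*(-3)) = 307*(-2 + (½)*(-⅕) + 5 + 3) = 307*(-2 - ⅒ + 5 + 3) = 307*(59/10) = 18113/10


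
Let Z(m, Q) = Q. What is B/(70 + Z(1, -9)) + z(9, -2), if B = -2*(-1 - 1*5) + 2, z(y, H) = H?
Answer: -108/61 ≈ -1.7705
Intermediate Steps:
B = 14 (B = -2*(-1 - 5) + 2 = -2*(-6) + 2 = 12 + 2 = 14)
B/(70 + Z(1, -9)) + z(9, -2) = 14/(70 - 9) - 2 = 14/61 - 2 = -108/61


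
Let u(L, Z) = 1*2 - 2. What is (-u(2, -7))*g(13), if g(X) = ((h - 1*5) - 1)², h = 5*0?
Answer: 0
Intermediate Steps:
h = 0
u(L, Z) = 0 (u(L, Z) = 2 - 2 = 0)
g(X) = 36 (g(X) = ((0 - 1*5) - 1)² = ((0 - 5) - 1)² = (-5 - 1)² = (-6)² = 36)
(-u(2, -7))*g(13) = -1*0*36 = 0*36 = 0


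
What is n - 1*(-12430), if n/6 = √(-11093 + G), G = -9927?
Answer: 12430 + 12*I*√5255 ≈ 12430.0 + 869.9*I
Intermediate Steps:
n = 12*I*√5255 (n = 6*√(-11093 - 9927) = 6*√(-21020) = 6*(2*I*√5255) = 12*I*√5255 ≈ 869.9*I)
n - 1*(-12430) = 12*I*√5255 - 1*(-12430) = 12*I*√5255 + 12430 = 12430 + 12*I*√5255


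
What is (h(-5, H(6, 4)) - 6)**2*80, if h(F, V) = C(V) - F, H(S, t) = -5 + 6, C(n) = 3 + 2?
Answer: 1280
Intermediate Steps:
C(n) = 5
H(S, t) = 1
h(F, V) = 5 - F
(h(-5, H(6, 4)) - 6)**2*80 = ((5 - 1*(-5)) - 6)**2*80 = ((5 + 5) - 6)**2*80 = (10 - 6)**2*80 = 4**2*80 = 16*80 = 1280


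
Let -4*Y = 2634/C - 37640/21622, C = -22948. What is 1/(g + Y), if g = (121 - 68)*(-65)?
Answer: -496181656/1709115626153 ≈ -0.00029031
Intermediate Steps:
g = -3445 (g = 53*(-65) = -3445)
Y = 230178767/496181656 (Y = -(2634/(-22948) - 37640/21622)/4 = -(2634*(-1/22948) - 37640*1/21622)/4 = -(-1317/11474 - 18820/10811)/4 = -¼*(-230178767/124045414) = 230178767/496181656 ≈ 0.46390)
1/(g + Y) = 1/(-3445 + 230178767/496181656) = 1/(-1709115626153/496181656) = -496181656/1709115626153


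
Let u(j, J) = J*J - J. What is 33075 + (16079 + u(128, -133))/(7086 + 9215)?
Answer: 539189476/16301 ≈ 33077.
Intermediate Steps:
u(j, J) = J² - J
33075 + (16079 + u(128, -133))/(7086 + 9215) = 33075 + (16079 - 133*(-1 - 133))/(7086 + 9215) = 33075 + (16079 - 133*(-134))/16301 = 33075 + (16079 + 17822)*(1/16301) = 33075 + 33901*(1/16301) = 33075 + 33901/16301 = 539189476/16301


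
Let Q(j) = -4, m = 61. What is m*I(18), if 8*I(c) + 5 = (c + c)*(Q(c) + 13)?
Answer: 19459/8 ≈ 2432.4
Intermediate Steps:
I(c) = -5/8 + 9*c/4 (I(c) = -5/8 + ((c + c)*(-4 + 13))/8 = -5/8 + ((2*c)*9)/8 = -5/8 + (18*c)/8 = -5/8 + 9*c/4)
m*I(18) = 61*(-5/8 + (9/4)*18) = 61*(-5/8 + 81/2) = 61*(319/8) = 19459/8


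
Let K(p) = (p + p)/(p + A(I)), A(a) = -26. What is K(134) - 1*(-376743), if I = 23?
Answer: 10172128/27 ≈ 3.7675e+5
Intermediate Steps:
K(p) = 2*p/(-26 + p) (K(p) = (p + p)/(p - 26) = (2*p)/(-26 + p) = 2*p/(-26 + p))
K(134) - 1*(-376743) = 2*134/(-26 + 134) - 1*(-376743) = 2*134/108 + 376743 = 2*134*(1/108) + 376743 = 67/27 + 376743 = 10172128/27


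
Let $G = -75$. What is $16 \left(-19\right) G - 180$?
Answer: $22620$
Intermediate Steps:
$16 \left(-19\right) G - 180 = 16 \left(-19\right) \left(-75\right) - 180 = \left(-304\right) \left(-75\right) - 180 = 22800 - 180 = 22620$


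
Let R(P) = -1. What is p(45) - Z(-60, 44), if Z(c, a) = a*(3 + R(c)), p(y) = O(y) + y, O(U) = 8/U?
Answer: -1927/45 ≈ -42.822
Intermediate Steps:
p(y) = y + 8/y (p(y) = 8/y + y = y + 8/y)
Z(c, a) = 2*a (Z(c, a) = a*(3 - 1) = a*2 = 2*a)
p(45) - Z(-60, 44) = (45 + 8/45) - 2*44 = (45 + 8*(1/45)) - 1*88 = (45 + 8/45) - 88 = 2033/45 - 88 = -1927/45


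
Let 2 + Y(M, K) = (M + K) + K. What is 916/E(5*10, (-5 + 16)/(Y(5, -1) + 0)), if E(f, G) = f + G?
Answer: 916/61 ≈ 15.016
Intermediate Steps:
Y(M, K) = -2 + M + 2*K (Y(M, K) = -2 + ((M + K) + K) = -2 + ((K + M) + K) = -2 + (M + 2*K) = -2 + M + 2*K)
E(f, G) = G + f
916/E(5*10, (-5 + 16)/(Y(5, -1) + 0)) = 916/((-5 + 16)/((-2 + 5 + 2*(-1)) + 0) + 5*10) = 916/(11/((-2 + 5 - 2) + 0) + 50) = 916/(11/(1 + 0) + 50) = 916/(11/1 + 50) = 916/(11*1 + 50) = 916/(11 + 50) = 916/61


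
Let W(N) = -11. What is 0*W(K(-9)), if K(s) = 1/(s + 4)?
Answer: 0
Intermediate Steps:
K(s) = 1/(4 + s)
0*W(K(-9)) = 0*(-11) = 0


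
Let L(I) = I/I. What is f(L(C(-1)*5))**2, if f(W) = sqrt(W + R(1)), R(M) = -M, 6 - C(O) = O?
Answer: 0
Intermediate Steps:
C(O) = 6 - O
L(I) = 1
f(W) = sqrt(-1 + W) (f(W) = sqrt(W - 1*1) = sqrt(W - 1) = sqrt(-1 + W))
f(L(C(-1)*5))**2 = (sqrt(-1 + 1))**2 = (sqrt(0))**2 = 0**2 = 0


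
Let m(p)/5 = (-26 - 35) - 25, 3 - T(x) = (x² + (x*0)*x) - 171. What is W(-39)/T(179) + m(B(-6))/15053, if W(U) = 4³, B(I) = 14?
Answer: -14666202/479693951 ≈ -0.030574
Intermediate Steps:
T(x) = 174 - x² (T(x) = 3 - ((x² + (x*0)*x) - 171) = 3 - ((x² + 0*x) - 171) = 3 - ((x² + 0) - 171) = 3 - (x² - 171) = 3 - (-171 + x²) = 3 + (171 - x²) = 174 - x²)
W(U) = 64
m(p) = -430 (m(p) = 5*((-26 - 35) - 25) = 5*(-61 - 25) = 5*(-86) = -430)
W(-39)/T(179) + m(B(-6))/15053 = 64/(174 - 1*179²) - 430/15053 = 64/(174 - 1*32041) - 430*1/15053 = 64/(174 - 32041) - 430/15053 = 64/(-31867) - 430/15053 = 64*(-1/31867) - 430/15053 = -64/31867 - 430/15053 = -14666202/479693951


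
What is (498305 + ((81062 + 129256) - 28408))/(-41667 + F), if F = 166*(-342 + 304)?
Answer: -136043/9595 ≈ -14.179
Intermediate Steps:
F = -6308 (F = 166*(-38) = -6308)
(498305 + ((81062 + 129256) - 28408))/(-41667 + F) = (498305 + ((81062 + 129256) - 28408))/(-41667 - 6308) = (498305 + (210318 - 28408))/(-47975) = (498305 + 181910)*(-1/47975) = 680215*(-1/47975) = -136043/9595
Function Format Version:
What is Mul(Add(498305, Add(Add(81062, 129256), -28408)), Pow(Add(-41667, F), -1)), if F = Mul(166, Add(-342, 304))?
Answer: Rational(-136043, 9595) ≈ -14.179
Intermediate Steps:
F = -6308 (F = Mul(166, -38) = -6308)
Mul(Add(498305, Add(Add(81062, 129256), -28408)), Pow(Add(-41667, F), -1)) = Mul(Add(498305, Add(Add(81062, 129256), -28408)), Pow(Add(-41667, -6308), -1)) = Mul(Add(498305, Add(210318, -28408)), Pow(-47975, -1)) = Mul(Add(498305, 181910), Rational(-1, 47975)) = Mul(680215, Rational(-1, 47975)) = Rational(-136043, 9595)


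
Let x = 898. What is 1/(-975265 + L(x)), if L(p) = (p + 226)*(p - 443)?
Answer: -1/463845 ≈ -2.1559e-6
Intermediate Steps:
L(p) = (-443 + p)*(226 + p) (L(p) = (226 + p)*(-443 + p) = (-443 + p)*(226 + p))
1/(-975265 + L(x)) = 1/(-975265 + (-100118 + 898**2 - 217*898)) = 1/(-975265 + (-100118 + 806404 - 194866)) = 1/(-975265 + 511420) = 1/(-463845) = -1/463845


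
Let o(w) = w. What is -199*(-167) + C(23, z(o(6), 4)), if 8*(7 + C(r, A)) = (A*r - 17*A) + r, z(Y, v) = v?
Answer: 265855/8 ≈ 33232.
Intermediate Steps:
C(r, A) = -7 - 17*A/8 + r/8 + A*r/8 (C(r, A) = -7 + ((A*r - 17*A) + r)/8 = -7 + ((-17*A + A*r) + r)/8 = -7 + (r - 17*A + A*r)/8 = -7 + (-17*A/8 + r/8 + A*r/8) = -7 - 17*A/8 + r/8 + A*r/8)
-199*(-167) + C(23, z(o(6), 4)) = -199*(-167) + (-7 - 17/8*4 + (⅛)*23 + (⅛)*4*23) = 33233 + (-7 - 17/2 + 23/8 + 23/2) = 33233 - 9/8 = 265855/8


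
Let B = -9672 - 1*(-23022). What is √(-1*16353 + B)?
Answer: I*√3003 ≈ 54.8*I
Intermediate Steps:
B = 13350 (B = -9672 + 23022 = 13350)
√(-1*16353 + B) = √(-1*16353 + 13350) = √(-16353 + 13350) = √(-3003) = I*√3003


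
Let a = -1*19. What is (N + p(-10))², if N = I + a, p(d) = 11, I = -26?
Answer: 1156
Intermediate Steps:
a = -19
N = -45 (N = -26 - 19 = -45)
(N + p(-10))² = (-45 + 11)² = (-34)² = 1156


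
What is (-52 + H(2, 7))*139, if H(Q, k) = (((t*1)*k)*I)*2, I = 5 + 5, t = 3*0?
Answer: -7228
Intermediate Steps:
t = 0
I = 10
H(Q, k) = 0 (H(Q, k) = (((0*1)*k)*10)*2 = ((0*k)*10)*2 = (0*10)*2 = 0*2 = 0)
(-52 + H(2, 7))*139 = (-52 + 0)*139 = -52*139 = -7228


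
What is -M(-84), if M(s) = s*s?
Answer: -7056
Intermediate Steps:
M(s) = s**2
-M(-84) = -1*(-84)**2 = -1*7056 = -7056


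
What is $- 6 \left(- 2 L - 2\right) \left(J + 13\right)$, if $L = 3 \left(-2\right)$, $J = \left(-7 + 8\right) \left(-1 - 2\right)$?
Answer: $-600$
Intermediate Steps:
$J = -3$ ($J = 1 \left(-3\right) = -3$)
$L = -6$
$- 6 \left(- 2 L - 2\right) \left(J + 13\right) = - 6 \left(\left(-2\right) \left(-6\right) - 2\right) \left(-3 + 13\right) = - 6 \left(12 - 2\right) 10 = \left(-6\right) 10 \cdot 10 = \left(-60\right) 10 = -600$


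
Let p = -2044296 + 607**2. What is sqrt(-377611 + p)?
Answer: 3*I*sqrt(228162) ≈ 1433.0*I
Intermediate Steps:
p = -1675847 (p = -2044296 + 368449 = -1675847)
sqrt(-377611 + p) = sqrt(-377611 - 1675847) = sqrt(-2053458) = 3*I*sqrt(228162)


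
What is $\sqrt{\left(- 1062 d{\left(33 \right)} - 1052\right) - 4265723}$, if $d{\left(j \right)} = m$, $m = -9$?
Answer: $i \sqrt{4257217} \approx 2063.3 i$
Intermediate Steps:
$d{\left(j \right)} = -9$
$\sqrt{\left(- 1062 d{\left(33 \right)} - 1052\right) - 4265723} = \sqrt{\left(\left(-1062\right) \left(-9\right) - 1052\right) - 4265723} = \sqrt{\left(9558 - 1052\right) - 4265723} = \sqrt{8506 - 4265723} = \sqrt{-4257217} = i \sqrt{4257217}$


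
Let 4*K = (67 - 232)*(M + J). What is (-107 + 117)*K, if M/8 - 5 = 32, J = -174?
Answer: -50325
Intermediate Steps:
M = 296 (M = 40 + 8*32 = 40 + 256 = 296)
K = -10065/2 (K = ((67 - 232)*(296 - 174))/4 = (-165*122)/4 = (¼)*(-20130) = -10065/2 ≈ -5032.5)
(-107 + 117)*K = (-107 + 117)*(-10065/2) = 10*(-10065/2) = -50325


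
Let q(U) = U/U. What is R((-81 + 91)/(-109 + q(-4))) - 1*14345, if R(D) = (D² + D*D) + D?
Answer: -10457560/729 ≈ -14345.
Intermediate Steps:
q(U) = 1
R(D) = D + 2*D² (R(D) = (D² + D²) + D = 2*D² + D = D + 2*D²)
R((-81 + 91)/(-109 + q(-4))) - 1*14345 = ((-81 + 91)/(-109 + 1))*(1 + 2*((-81 + 91)/(-109 + 1))) - 1*14345 = (10/(-108))*(1 + 2*(10/(-108))) - 14345 = (10*(-1/108))*(1 + 2*(10*(-1/108))) - 14345 = -5*(1 + 2*(-5/54))/54 - 14345 = -5*(1 - 5/27)/54 - 14345 = -5/54*22/27 - 14345 = -55/729 - 14345 = -10457560/729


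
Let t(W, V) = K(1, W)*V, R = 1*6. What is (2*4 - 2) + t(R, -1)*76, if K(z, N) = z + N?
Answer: -526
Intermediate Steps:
R = 6
K(z, N) = N + z
t(W, V) = V*(1 + W) (t(W, V) = (W + 1)*V = (1 + W)*V = V*(1 + W))
(2*4 - 2) + t(R, -1)*76 = (2*4 - 2) - (1 + 6)*76 = (8 - 2) - 1*7*76 = 6 - 7*76 = 6 - 532 = -526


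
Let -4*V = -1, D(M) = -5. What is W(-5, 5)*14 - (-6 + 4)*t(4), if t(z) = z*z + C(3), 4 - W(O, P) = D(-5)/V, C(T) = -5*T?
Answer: 338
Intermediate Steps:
V = ¼ (V = -¼*(-1) = ¼ ≈ 0.25000)
W(O, P) = 24 (W(O, P) = 4 - (-5)/¼ = 4 - (-5)*4 = 4 - 1*(-20) = 4 + 20 = 24)
t(z) = -15 + z² (t(z) = z*z - 5*3 = z² - 15 = -15 + z²)
W(-5, 5)*14 - (-6 + 4)*t(4) = 24*14 - (-6 + 4)*(-15 + 4²) = 336 - (-2)*(-15 + 16) = 336 - (-2) = 336 - 1*(-2) = 336 + 2 = 338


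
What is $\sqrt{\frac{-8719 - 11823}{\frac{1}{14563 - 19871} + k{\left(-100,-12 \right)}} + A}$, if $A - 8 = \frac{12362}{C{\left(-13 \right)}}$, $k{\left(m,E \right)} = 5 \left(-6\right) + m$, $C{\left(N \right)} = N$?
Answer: $\frac{i \sqrt{63161903293304530}}{8970533} \approx 28.016 i$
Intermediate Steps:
$k{\left(m,E \right)} = -30 + m$
$A = - \frac{12258}{13}$ ($A = 8 + \frac{12362}{-13} = 8 + 12362 \left(- \frac{1}{13}\right) = 8 - \frac{12362}{13} = - \frac{12258}{13} \approx -942.92$)
$\sqrt{\frac{-8719 - 11823}{\frac{1}{14563 - 19871} + k{\left(-100,-12 \right)}} + A} = \sqrt{\frac{-8719 - 11823}{\frac{1}{14563 - 19871} - 130} - \frac{12258}{13}} = \sqrt{- \frac{20542}{\frac{1}{-5308} - 130} - \frac{12258}{13}} = \sqrt{- \frac{20542}{- \frac{1}{5308} - 130} - \frac{12258}{13}} = \sqrt{- \frac{20542}{- \frac{690041}{5308}} - \frac{12258}{13}} = \sqrt{\left(-20542\right) \left(- \frac{5308}{690041}\right) - \frac{12258}{13}} = \sqrt{\frac{109036936}{690041} - \frac{12258}{13}} = \sqrt{- \frac{7041042410}{8970533}} = \frac{i \sqrt{63161903293304530}}{8970533}$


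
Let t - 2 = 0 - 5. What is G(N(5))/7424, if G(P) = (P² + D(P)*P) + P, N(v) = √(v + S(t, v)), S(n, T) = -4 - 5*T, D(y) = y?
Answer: -3/464 + I*√6/3712 ≈ -0.0064655 + 0.00065988*I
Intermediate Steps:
t = -3 (t = 2 + (0 - 5) = 2 - 5 = -3)
N(v) = √(-4 - 4*v) (N(v) = √(v + (-4 - 5*v)) = √(-4 - 4*v))
G(P) = P + 2*P² (G(P) = (P² + P*P) + P = (P² + P²) + P = 2*P² + P = P + 2*P²)
G(N(5))/7424 = ((2*√(-1 - 1*5))*(1 + 2*(2*√(-1 - 1*5))))/7424 = ((2*√(-1 - 5))*(1 + 2*(2*√(-1 - 5))))*(1/7424) = ((2*√(-6))*(1 + 2*(2*√(-6))))*(1/7424) = ((2*(I*√6))*(1 + 2*(2*(I*√6))))*(1/7424) = ((2*I*√6)*(1 + 2*(2*I*√6)))*(1/7424) = ((2*I*√6)*(1 + 4*I*√6))*(1/7424) = (2*I*√6*(1 + 4*I*√6))*(1/7424) = I*√6*(1 + 4*I*√6)/3712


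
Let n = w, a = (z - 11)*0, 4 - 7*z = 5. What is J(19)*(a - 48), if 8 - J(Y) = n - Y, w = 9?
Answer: -864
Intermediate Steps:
z = -⅐ (z = 4/7 - ⅐*5 = 4/7 - 5/7 = -⅐ ≈ -0.14286)
a = 0 (a = (-⅐ - 11)*0 = -78/7*0 = 0)
n = 9
J(Y) = -1 + Y (J(Y) = 8 - (9 - Y) = 8 + (-9 + Y) = -1 + Y)
J(19)*(a - 48) = (-1 + 19)*(0 - 48) = 18*(-48) = -864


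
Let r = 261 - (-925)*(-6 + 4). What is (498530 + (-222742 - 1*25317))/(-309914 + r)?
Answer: -250471/311503 ≈ -0.80407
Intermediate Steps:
r = -1589 (r = 261 - (-925)*(-2) = 261 - 185*10 = 261 - 1850 = -1589)
(498530 + (-222742 - 1*25317))/(-309914 + r) = (498530 + (-222742 - 1*25317))/(-309914 - 1589) = (498530 + (-222742 - 25317))/(-311503) = (498530 - 248059)*(-1/311503) = 250471*(-1/311503) = -250471/311503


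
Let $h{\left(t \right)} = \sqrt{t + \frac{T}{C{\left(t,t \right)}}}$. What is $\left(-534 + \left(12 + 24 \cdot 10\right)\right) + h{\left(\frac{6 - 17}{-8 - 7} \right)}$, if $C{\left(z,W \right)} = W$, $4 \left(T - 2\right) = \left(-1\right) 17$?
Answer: $-282 + \frac{i \sqrt{254265}}{330} \approx -282.0 + 1.528 i$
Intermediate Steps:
$T = - \frac{9}{4}$ ($T = 2 + \frac{\left(-1\right) 17}{4} = 2 + \frac{1}{4} \left(-17\right) = 2 - \frac{17}{4} = - \frac{9}{4} \approx -2.25$)
$h{\left(t \right)} = \sqrt{t - \frac{9}{4 t}}$
$\left(-534 + \left(12 + 24 \cdot 10\right)\right) + h{\left(\frac{6 - 17}{-8 - 7} \right)} = \left(-534 + \left(12 + 24 \cdot 10\right)\right) + \frac{\sqrt{- \frac{9}{\left(6 - 17\right) \frac{1}{-8 - 7}} + 4 \frac{6 - 17}{-8 - 7}}}{2} = \left(-534 + \left(12 + 240\right)\right) + \frac{\sqrt{- \frac{9}{\left(-11\right) \frac{1}{-15}} + 4 \left(- \frac{11}{-15}\right)}}{2} = \left(-534 + 252\right) + \frac{\sqrt{- \frac{9}{\left(-11\right) \left(- \frac{1}{15}\right)} + 4 \left(\left(-11\right) \left(- \frac{1}{15}\right)\right)}}{2} = -282 + \frac{\sqrt{- \frac{9}{\frac{11}{15}} + 4 \cdot \frac{11}{15}}}{2} = -282 + \frac{\sqrt{\left(-9\right) \frac{15}{11} + \frac{44}{15}}}{2} = -282 + \frac{\sqrt{- \frac{135}{11} + \frac{44}{15}}}{2} = -282 + \frac{\sqrt{- \frac{1541}{165}}}{2} = -282 + \frac{\frac{1}{165} i \sqrt{254265}}{2} = -282 + \frac{i \sqrt{254265}}{330}$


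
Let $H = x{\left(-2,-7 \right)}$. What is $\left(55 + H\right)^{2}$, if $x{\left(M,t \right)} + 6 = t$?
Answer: $1764$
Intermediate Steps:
$x{\left(M,t \right)} = -6 + t$
$H = -13$ ($H = -6 - 7 = -13$)
$\left(55 + H\right)^{2} = \left(55 - 13\right)^{2} = 42^{2} = 1764$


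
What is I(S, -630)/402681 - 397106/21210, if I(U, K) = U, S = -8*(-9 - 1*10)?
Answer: -26650636211/1423477335 ≈ -18.722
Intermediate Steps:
S = 152 (S = -8*(-9 - 10) = -8*(-19) = 152)
I(S, -630)/402681 - 397106/21210 = 152/402681 - 397106/21210 = 152*(1/402681) - 397106*1/21210 = 152/402681 - 198553/10605 = -26650636211/1423477335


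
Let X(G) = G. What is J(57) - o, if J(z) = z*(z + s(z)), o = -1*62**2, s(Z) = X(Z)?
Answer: 10342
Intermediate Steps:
s(Z) = Z
o = -3844 (o = -1*3844 = -3844)
J(z) = 2*z**2 (J(z) = z*(z + z) = z*(2*z) = 2*z**2)
J(57) - o = 2*57**2 - 1*(-3844) = 2*3249 + 3844 = 6498 + 3844 = 10342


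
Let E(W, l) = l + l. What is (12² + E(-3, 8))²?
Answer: 25600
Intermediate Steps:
E(W, l) = 2*l
(12² + E(-3, 8))² = (12² + 2*8)² = (144 + 16)² = 160² = 25600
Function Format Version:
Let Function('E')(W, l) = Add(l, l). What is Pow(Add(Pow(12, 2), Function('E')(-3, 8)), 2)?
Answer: 25600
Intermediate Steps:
Function('E')(W, l) = Mul(2, l)
Pow(Add(Pow(12, 2), Function('E')(-3, 8)), 2) = Pow(Add(Pow(12, 2), Mul(2, 8)), 2) = Pow(Add(144, 16), 2) = Pow(160, 2) = 25600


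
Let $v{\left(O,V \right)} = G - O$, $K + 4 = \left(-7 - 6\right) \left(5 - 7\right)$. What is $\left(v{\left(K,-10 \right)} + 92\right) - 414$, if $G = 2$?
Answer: $-342$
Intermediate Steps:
$K = 22$ ($K = -4 + \left(-7 - 6\right) \left(5 - 7\right) = -4 - -26 = -4 + 26 = 22$)
$v{\left(O,V \right)} = 2 - O$
$\left(v{\left(K,-10 \right)} + 92\right) - 414 = \left(\left(2 - 22\right) + 92\right) - 414 = \left(-20 + 92\right) - 414 = 72 - 414 = -342$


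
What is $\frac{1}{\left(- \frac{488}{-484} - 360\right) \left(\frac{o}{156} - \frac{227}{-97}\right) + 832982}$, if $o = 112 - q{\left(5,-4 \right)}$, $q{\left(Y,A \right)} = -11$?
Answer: $\frac{305162}{253851705545} \approx 1.2021 \cdot 10^{-6}$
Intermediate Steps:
$o = 123$ ($o = 112 - -11 = 112 + 11 = 123$)
$\frac{1}{\left(- \frac{488}{-484} - 360\right) \left(\frac{o}{156} - \frac{227}{-97}\right) + 832982} = \frac{1}{\left(- \frac{488}{-484} - 360\right) \left(\frac{123}{156} - \frac{227}{-97}\right) + 832982} = \frac{1}{\left(\left(-488\right) \left(- \frac{1}{484}\right) - 360\right) \left(123 \cdot \frac{1}{156} - - \frac{227}{97}\right) + 832982} = \frac{1}{\left(\frac{122}{121} - 360\right) \left(\frac{41}{52} + \frac{227}{97}\right) + 832982} = \frac{1}{\left(- \frac{43438}{121}\right) \frac{15781}{5044} + 832982} = \frac{1}{- \frac{342747539}{305162} + 832982} = \frac{1}{\frac{253851705545}{305162}} = \frac{305162}{253851705545}$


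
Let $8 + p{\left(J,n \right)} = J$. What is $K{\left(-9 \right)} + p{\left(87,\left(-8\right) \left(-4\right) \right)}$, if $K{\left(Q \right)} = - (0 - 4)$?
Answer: $83$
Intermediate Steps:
$p{\left(J,n \right)} = -8 + J$
$K{\left(Q \right)} = 4$ ($K{\left(Q \right)} = \left(-1\right) \left(-4\right) = 4$)
$K{\left(-9 \right)} + p{\left(87,\left(-8\right) \left(-4\right) \right)} = 4 + \left(-8 + 87\right) = 4 + 79 = 83$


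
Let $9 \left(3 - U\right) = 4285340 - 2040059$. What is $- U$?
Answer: $\frac{748418}{3} \approx 2.4947 \cdot 10^{5}$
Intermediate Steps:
$U = - \frac{748418}{3}$ ($U = 3 - \frac{4285340 - 2040059}{9} = 3 - \frac{748427}{3} = - \frac{748418}{3} \approx -2.4947 \cdot 10^{5}$)
$- U = \left(-1\right) \left(- \frac{748418}{3}\right) = \frac{748418}{3}$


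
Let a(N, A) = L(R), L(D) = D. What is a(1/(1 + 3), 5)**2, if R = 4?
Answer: 16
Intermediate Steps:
a(N, A) = 4
a(1/(1 + 3), 5)**2 = 4**2 = 16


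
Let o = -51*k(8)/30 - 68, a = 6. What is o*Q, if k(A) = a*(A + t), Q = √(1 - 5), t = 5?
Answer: -2006*I/5 ≈ -401.2*I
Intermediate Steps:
Q = 2*I (Q = √(-4) = 2*I ≈ 2.0*I)
k(A) = 30 + 6*A (k(A) = 6*(A + 5) = 6*(5 + A) = 30 + 6*A)
o = -1003/5 (o = -51*(30 + 6*8)/30 - 68 = -51*(30 + 48)/30 - 68 = -3978/30 - 68 = -51*13/5 - 68 = -663/5 - 68 = -1003/5 ≈ -200.60)
o*Q = -2006*I/5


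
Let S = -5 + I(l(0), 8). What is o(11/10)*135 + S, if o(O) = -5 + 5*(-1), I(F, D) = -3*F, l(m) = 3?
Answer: -1364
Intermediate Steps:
o(O) = -10 (o(O) = -5 - 5 = -10)
S = -14 (S = -5 - 3*3 = -5 - 9 = -14)
o(11/10)*135 + S = -10*135 - 14 = -1350 - 14 = -1364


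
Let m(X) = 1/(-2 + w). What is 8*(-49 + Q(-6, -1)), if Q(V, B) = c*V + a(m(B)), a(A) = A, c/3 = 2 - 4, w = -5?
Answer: -736/7 ≈ -105.14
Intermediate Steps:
m(X) = -1/7 (m(X) = 1/(-2 - 5) = 1/(-7) = -1/7)
c = -6 (c = 3*(2 - 4) = 3*(-2) = -6)
Q(V, B) = -1/7 - 6*V (Q(V, B) = -6*V - 1/7 = -1/7 - 6*V)
8*(-49 + Q(-6, -1)) = 8*(-49 + (-1/7 - 6*(-6))) = 8*(-49 + (-1/7 + 36)) = 8*(-49 + 251/7) = 8*(-92/7) = -736/7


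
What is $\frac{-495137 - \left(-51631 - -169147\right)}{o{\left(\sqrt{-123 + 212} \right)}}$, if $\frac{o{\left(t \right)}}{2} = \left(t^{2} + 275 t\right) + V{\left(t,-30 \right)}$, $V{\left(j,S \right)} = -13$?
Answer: $\frac{23280814}{6724849} - \frac{168479575 \sqrt{89}}{13449698} \approx -114.71$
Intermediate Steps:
$o{\left(t \right)} = -26 + 2 t^{2} + 550 t$ ($o{\left(t \right)} = 2 \left(\left(t^{2} + 275 t\right) - 13\right) = 2 \left(-13 + t^{2} + 275 t\right) = -26 + 2 t^{2} + 550 t$)
$\frac{-495137 - \left(-51631 - -169147\right)}{o{\left(\sqrt{-123 + 212} \right)}} = \frac{-495137 - \left(-51631 - -169147\right)}{-26 + 2 \left(\sqrt{-123 + 212}\right)^{2} + 550 \sqrt{-123 + 212}} = \frac{-495137 - \left(-51631 + 169147\right)}{-26 + 2 \left(\sqrt{89}\right)^{2} + 550 \sqrt{89}} = \frac{-495137 - 117516}{-26 + 2 \cdot 89 + 550 \sqrt{89}} = \frac{-495137 - 117516}{-26 + 178 + 550 \sqrt{89}} = - \frac{612653}{152 + 550 \sqrt{89}}$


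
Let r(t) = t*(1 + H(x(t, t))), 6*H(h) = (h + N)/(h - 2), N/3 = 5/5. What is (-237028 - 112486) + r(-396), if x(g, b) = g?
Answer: -69645059/199 ≈ -3.4998e+5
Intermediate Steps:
N = 3 (N = 3*(5/5) = 3*(5*(1/5)) = 3*1 = 3)
H(h) = (3 + h)/(6*(-2 + h)) (H(h) = ((h + 3)/(h - 2))/6 = ((3 + h)/(-2 + h))/6 = (3 + h)/(6*(-2 + h)))
r(t) = t*(1 + (3 + t)/(6*(-2 + t)))
(-237028 - 112486) + r(-396) = (-237028 - 112486) + (1/6)*(-396)*(-9 + 7*(-396))/(-2 - 396) = -349514 + (1/6)*(-396)*(-9 - 2772)/(-398) = -349514 + (1/6)*(-396)*(-1/398)*(-2781) = -349514 - 91773/199 = -69645059/199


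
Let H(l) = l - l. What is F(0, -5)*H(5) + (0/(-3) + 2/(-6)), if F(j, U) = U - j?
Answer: -1/3 ≈ -0.33333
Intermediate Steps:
H(l) = 0
F(0, -5)*H(5) + (0/(-3) + 2/(-6)) = (-5 - 1*0)*0 + (0/(-3) + 2/(-6)) = (-5 + 0)*0 + (0*(-1/3) + 2*(-1/6)) = -5*0 + (0 - 1/3) = 0 - 1/3 = -1/3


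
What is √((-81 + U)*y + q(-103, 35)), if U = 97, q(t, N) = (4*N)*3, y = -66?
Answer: 2*I*√159 ≈ 25.219*I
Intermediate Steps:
q(t, N) = 12*N
√((-81 + U)*y + q(-103, 35)) = √((-81 + 97)*(-66) + 12*35) = √(16*(-66) + 420) = √(-1056 + 420) = √(-636) = 2*I*√159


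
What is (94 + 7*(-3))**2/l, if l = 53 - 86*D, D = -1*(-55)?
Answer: -5329/4677 ≈ -1.1394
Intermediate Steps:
D = 55
l = -4677 (l = 53 - 86*55 = 53 - 4730 = -4677)
(94 + 7*(-3))**2/l = (94 + 7*(-3))**2/(-4677) = (94 - 21)**2*(-1/4677) = 73**2*(-1/4677) = 5329*(-1/4677) = -5329/4677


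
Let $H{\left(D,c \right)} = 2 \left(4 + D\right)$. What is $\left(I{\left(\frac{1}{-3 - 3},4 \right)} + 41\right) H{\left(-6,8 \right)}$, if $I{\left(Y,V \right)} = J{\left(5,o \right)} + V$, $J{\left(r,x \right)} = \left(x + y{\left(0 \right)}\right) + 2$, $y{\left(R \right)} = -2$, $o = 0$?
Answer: $-180$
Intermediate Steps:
$H{\left(D,c \right)} = 8 + 2 D$
$J{\left(r,x \right)} = x$ ($J{\left(r,x \right)} = \left(x - 2\right) + 2 = \left(-2 + x\right) + 2 = x$)
$I{\left(Y,V \right)} = V$ ($I{\left(Y,V \right)} = 0 + V = V$)
$\left(I{\left(\frac{1}{-3 - 3},4 \right)} + 41\right) H{\left(-6,8 \right)} = \left(4 + 41\right) \left(8 + 2 \left(-6\right)\right) = 45 \left(8 - 12\right) = 45 \left(-4\right) = -180$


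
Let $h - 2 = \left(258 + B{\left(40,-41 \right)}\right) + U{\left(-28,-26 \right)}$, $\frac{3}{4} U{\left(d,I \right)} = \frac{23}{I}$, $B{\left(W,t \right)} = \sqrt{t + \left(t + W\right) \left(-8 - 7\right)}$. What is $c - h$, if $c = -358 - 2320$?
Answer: $- \frac{114536}{39} - i \sqrt{26} \approx -2936.8 - 5.099 i$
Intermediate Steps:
$B{\left(W,t \right)} = \sqrt{- 15 W - 14 t}$ ($B{\left(W,t \right)} = \sqrt{t + \left(W + t\right) \left(-15\right)} = \sqrt{t - \left(15 W + 15 t\right)} = \sqrt{- 15 W - 14 t}$)
$U{\left(d,I \right)} = \frac{92}{3 I}$ ($U{\left(d,I \right)} = \frac{4 \frac{23}{I}}{3} = \frac{92}{3 I}$)
$h = \frac{10094}{39} + i \sqrt{26}$ ($h = 2 + \left(\left(258 + \sqrt{\left(-15\right) 40 - -574}\right) + \frac{92}{3 \left(-26\right)}\right) = 2 + \left(\left(258 + \sqrt{-600 + 574}\right) + \frac{92}{3} \left(- \frac{1}{26}\right)\right) = 2 + \left(\left(258 + \sqrt{-26}\right) - \frac{46}{39}\right) = 2 + \left(\left(258 + i \sqrt{26}\right) - \frac{46}{39}\right) = 2 + \left(\frac{10016}{39} + i \sqrt{26}\right) = \frac{10094}{39} + i \sqrt{26} \approx 258.82 + 5.099 i$)
$c = -2678$
$c - h = -2678 - \left(\frac{10094}{39} + i \sqrt{26}\right) = - \frac{114536}{39} - i \sqrt{26}$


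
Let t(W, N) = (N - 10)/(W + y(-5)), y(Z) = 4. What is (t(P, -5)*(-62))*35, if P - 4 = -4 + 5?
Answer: 10850/3 ≈ 3616.7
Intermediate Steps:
P = 5 (P = 4 + (-4 + 5) = 4 + 1 = 5)
t(W, N) = (-10 + N)/(4 + W) (t(W, N) = (N - 10)/(W + 4) = (-10 + N)/(4 + W))
(t(P, -5)*(-62))*35 = (((-10 - 5)/(4 + 5))*(-62))*35 = ((-15/9)*(-62))*35 = (((1/9)*(-15))*(-62))*35 = -5/3*(-62)*35 = (310/3)*35 = 10850/3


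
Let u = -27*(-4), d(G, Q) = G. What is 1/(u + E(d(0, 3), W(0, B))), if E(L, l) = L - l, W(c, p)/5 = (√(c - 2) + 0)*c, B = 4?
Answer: 1/108 ≈ 0.0092593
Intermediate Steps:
W(c, p) = 5*c*√(-2 + c) (W(c, p) = 5*((√(c - 2) + 0)*c) = 5*((√(-2 + c) + 0)*c) = 5*(√(-2 + c)*c) = 5*(c*√(-2 + c)) = 5*c*√(-2 + c))
u = 108
1/(u + E(d(0, 3), W(0, B))) = 1/(108 + (0 - 5*0*√(-2 + 0))) = 1/(108 + (0 - 5*0*√(-2))) = 1/(108 + (0 - 5*0*I*√2)) = 1/(108 + (0 - 1*0)) = 1/(108 + (0 + 0)) = 1/(108 + 0) = 1/108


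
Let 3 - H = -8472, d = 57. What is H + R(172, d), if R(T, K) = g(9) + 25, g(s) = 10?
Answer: 8510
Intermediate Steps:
H = 8475 (H = 3 - 1*(-8472) = 3 + 8472 = 8475)
R(T, K) = 35 (R(T, K) = 10 + 25 = 35)
H + R(172, d) = 8475 + 35 = 8510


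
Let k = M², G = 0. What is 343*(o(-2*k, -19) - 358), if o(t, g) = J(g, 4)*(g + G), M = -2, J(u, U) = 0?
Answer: -122794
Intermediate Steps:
k = 4 (k = (-2)² = 4)
o(t, g) = 0 (o(t, g) = 0*(g + 0) = 0*g = 0)
343*(o(-2*k, -19) - 358) = 343*(0 - 358) = 343*(-358) = -122794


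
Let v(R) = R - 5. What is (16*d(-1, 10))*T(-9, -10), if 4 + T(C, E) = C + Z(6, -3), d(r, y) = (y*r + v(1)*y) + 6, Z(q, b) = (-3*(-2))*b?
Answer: 21824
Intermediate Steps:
v(R) = -5 + R
Z(q, b) = 6*b
d(r, y) = 6 - 4*y + r*y (d(r, y) = (y*r + (-5 + 1)*y) + 6 = (r*y - 4*y) + 6 = (-4*y + r*y) + 6 = 6 - 4*y + r*y)
T(C, E) = -22 + C (T(C, E) = -4 + (C + 6*(-3)) = -4 + (C - 18) = -4 + (-18 + C) = -22 + C)
(16*d(-1, 10))*T(-9, -10) = (16*(6 - 4*10 - 1*10))*(-22 - 9) = (16*(6 - 40 - 10))*(-31) = (16*(-44))*(-31) = -704*(-31) = 21824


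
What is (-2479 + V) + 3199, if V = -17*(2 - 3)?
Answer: 737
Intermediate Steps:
V = 17 (V = -17*(-1) = 17)
(-2479 + V) + 3199 = (-2479 + 17) + 3199 = -2462 + 3199 = 737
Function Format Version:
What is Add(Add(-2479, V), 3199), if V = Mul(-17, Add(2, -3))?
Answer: 737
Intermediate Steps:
V = 17 (V = Mul(-17, -1) = 17)
Add(Add(-2479, V), 3199) = Add(Add(-2479, 17), 3199) = Add(-2462, 3199) = 737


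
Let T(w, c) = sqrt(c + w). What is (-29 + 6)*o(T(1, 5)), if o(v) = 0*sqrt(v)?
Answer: 0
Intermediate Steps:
o(v) = 0
(-29 + 6)*o(T(1, 5)) = (-29 + 6)*0 = -23*0 = 0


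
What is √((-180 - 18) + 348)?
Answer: 5*√6 ≈ 12.247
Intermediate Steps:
√((-180 - 18) + 348) = √(-198 + 348) = √150 = 5*√6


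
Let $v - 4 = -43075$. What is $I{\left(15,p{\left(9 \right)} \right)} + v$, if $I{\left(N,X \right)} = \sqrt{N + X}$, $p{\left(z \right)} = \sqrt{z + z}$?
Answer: $-43071 + \sqrt{15 + 3 \sqrt{2}} \approx -43067.0$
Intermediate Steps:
$v = -43071$ ($v = 4 - 43075 = -43071$)
$p{\left(z \right)} = \sqrt{2} \sqrt{z}$ ($p{\left(z \right)} = \sqrt{2 z} = \sqrt{2} \sqrt{z}$)
$I{\left(15,p{\left(9 \right)} \right)} + v = \sqrt{15 + \sqrt{2} \sqrt{9}} - 43071 = \sqrt{15 + \sqrt{2} \cdot 3} - 43071 = \sqrt{15 + 3 \sqrt{2}} - 43071 = -43071 + \sqrt{15 + 3 \sqrt{2}}$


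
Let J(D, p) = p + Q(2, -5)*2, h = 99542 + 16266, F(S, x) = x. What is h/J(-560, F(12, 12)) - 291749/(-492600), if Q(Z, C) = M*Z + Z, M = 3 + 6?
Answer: 14265547937/6403800 ≈ 2227.7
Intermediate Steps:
M = 9
Q(Z, C) = 10*Z (Q(Z, C) = 9*Z + Z = 10*Z)
h = 115808
J(D, p) = 40 + p (J(D, p) = p + (10*2)*2 = p + 20*2 = p + 40 = 40 + p)
h/J(-560, F(12, 12)) - 291749/(-492600) = 115808/(40 + 12) - 291749/(-492600) = 115808/52 - 291749*(-1/492600) = 115808*(1/52) + 291749/492600 = 28952/13 + 291749/492600 = 14265547937/6403800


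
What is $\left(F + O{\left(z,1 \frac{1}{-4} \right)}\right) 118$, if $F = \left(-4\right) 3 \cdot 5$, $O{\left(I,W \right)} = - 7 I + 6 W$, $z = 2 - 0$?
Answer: $-8909$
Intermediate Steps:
$z = 2$ ($z = 2 + 0 = 2$)
$F = -60$ ($F = \left(-12\right) 5 = -60$)
$\left(F + O{\left(z,1 \frac{1}{-4} \right)}\right) 118 = \left(-60 + \left(\left(-7\right) 2 + 6 \cdot 1 \frac{1}{-4}\right)\right) 118 = \left(-60 - \left(14 - 6 \cdot 1 \left(- \frac{1}{4}\right)\right)\right) 118 = \left(-60 + \left(-14 + 6 \left(- \frac{1}{4}\right)\right)\right) 118 = \left(-60 - \frac{31}{2}\right) 118 = \left(- \frac{151}{2}\right) 118 = -8909$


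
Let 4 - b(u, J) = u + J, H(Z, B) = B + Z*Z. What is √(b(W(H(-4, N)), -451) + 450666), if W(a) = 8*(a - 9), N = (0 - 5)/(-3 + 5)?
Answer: √451085 ≈ 671.63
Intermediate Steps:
N = -5/2 ≈ -2.5000
H(Z, B) = B + Z²
W(a) = -72 + 8*a (W(a) = 8*(-9 + a) = -72 + 8*a)
b(u, J) = 4 - J - u (b(u, J) = 4 - (u + J) = 4 - (J + u) = 4 + (-J - u) = 4 - J - u)
√(b(W(H(-4, N)), -451) + 450666) = √((4 - 1*(-451) - (-72 + 8*(-5/2 + (-4)²))) + 450666) = √((4 + 451 - (-72 + 8*(-5/2 + 16))) + 450666) = √((4 + 451 - (-72 + 8*(27/2))) + 450666) = √((4 + 451 - (-72 + 108)) + 450666) = √((4 + 451 - 1*36) + 450666) = √((4 + 451 - 36) + 450666) = √(419 + 450666) = √451085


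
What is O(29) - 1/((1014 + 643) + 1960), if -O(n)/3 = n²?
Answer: -9125692/3617 ≈ -2523.0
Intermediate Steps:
O(n) = -3*n²
O(29) - 1/((1014 + 643) + 1960) = -3*29² - 1/((1014 + 643) + 1960) = -3*841 - 1/(1657 + 1960) = -2523 - 1/3617 = -9125692/3617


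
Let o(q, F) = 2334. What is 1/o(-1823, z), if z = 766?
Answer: 1/2334 ≈ 0.00042845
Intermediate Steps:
1/o(-1823, z) = 1/2334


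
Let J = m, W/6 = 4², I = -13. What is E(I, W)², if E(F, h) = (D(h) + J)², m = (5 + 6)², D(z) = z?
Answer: 2217373921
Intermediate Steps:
W = 96 (W = 6*4² = 6*16 = 96)
m = 121 (m = 11² = 121)
J = 121
E(F, h) = (121 + h)² (E(F, h) = (h + 121)² = (121 + h)²)
E(I, W)² = ((121 + 96)²)² = (217²)² = 47089² = 2217373921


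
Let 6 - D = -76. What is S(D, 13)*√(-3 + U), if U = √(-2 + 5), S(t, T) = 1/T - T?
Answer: -168*I*√(3 - √3)/13 ≈ -14.552*I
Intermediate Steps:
D = 82 (D = 6 - 1*(-76) = 6 + 76 = 82)
U = √3 ≈ 1.7320
S(D, 13)*√(-3 + U) = (1/13 - 1*13)*√(-3 + √3) = (1/13 - 13)*√(-3 + √3) = -168*√(-3 + √3)/13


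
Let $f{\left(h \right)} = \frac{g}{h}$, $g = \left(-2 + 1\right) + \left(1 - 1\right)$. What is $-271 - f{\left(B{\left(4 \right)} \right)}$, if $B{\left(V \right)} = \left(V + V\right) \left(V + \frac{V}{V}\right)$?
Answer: $- \frac{10839}{40} \approx -270.98$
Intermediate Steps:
$g = -1$ ($g = -1 + \left(1 - 1\right) = -1 + 0 = -1$)
$B{\left(V \right)} = 2 V \left(1 + V\right)$ ($B{\left(V \right)} = 2 V \left(V + 1\right) = 2 V \left(1 + V\right)$)
$f{\left(h \right)} = - \frac{1}{h}$
$-271 - f{\left(B{\left(4 \right)} \right)} = -271 - - \frac{1}{2 \cdot 4 \left(1 + 4\right)} = -271 - - \frac{1}{2 \cdot 4 \cdot 5} = -271 - - \frac{1}{40} = -271 + \frac{1}{40} = - \frac{10839}{40}$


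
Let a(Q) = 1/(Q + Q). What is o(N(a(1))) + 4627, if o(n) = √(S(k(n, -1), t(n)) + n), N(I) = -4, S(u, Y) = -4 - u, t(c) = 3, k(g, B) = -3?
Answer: 4627 + I*√5 ≈ 4627.0 + 2.2361*I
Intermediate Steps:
a(Q) = 1/(2*Q)
o(n) = √(-1 + n) (o(n) = √((-4 - 1*(-3)) + n) = √((-4 + 3) + n) = √(-1 + n))
o(N(a(1))) + 4627 = √(-1 - 4) + 4627 = √(-5) + 4627 = I*√5 + 4627 = 4627 + I*√5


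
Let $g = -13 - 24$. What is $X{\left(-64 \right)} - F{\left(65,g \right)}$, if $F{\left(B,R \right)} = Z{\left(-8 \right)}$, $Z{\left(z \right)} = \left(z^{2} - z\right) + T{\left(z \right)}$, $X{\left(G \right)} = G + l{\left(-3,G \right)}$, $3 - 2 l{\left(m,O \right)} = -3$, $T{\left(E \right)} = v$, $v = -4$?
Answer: $-129$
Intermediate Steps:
$T{\left(E \right)} = -4$
$l{\left(m,O \right)} = 3$ ($l{\left(m,O \right)} = \frac{3}{2} - - \frac{3}{2} = \frac{3}{2} + \frac{3}{2} = 3$)
$g = -37$ ($g = -13 - 24 = -37$)
$X{\left(G \right)} = 3 + G$ ($X{\left(G \right)} = G + 3 = 3 + G$)
$Z{\left(z \right)} = -4 + z^{2} - z$ ($Z{\left(z \right)} = \left(z^{2} - z\right) - 4 = -4 + z^{2} - z$)
$F{\left(B,R \right)} = 68$ ($F{\left(B,R \right)} = -4 + \left(-8\right)^{2} - -8 = -4 + 64 + 8 = 68$)
$X{\left(-64 \right)} - F{\left(65,g \right)} = \left(3 - 64\right) - 68 = -61 - 68 = -129$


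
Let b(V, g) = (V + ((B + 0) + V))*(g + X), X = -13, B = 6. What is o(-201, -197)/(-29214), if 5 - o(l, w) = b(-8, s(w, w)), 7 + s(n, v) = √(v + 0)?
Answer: 65/9738 - 5*I*√197/14607 ≈ 0.0066749 - 0.0048044*I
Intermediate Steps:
s(n, v) = -7 + √v (s(n, v) = -7 + √(v + 0) = -7 + √v)
b(V, g) = (-13 + g)*(6 + 2*V) (b(V, g) = (V + ((6 + 0) + V))*(g - 13) = (V + (6 + V))*(-13 + g) = (6 + 2*V)*(-13 + g) = (-13 + g)*(6 + 2*V))
o(l, w) = -195 + 10*√w (o(l, w) = 5 - (-78 - 26*(-8) + 6*(-7 + √w) + 2*(-8)*(-7 + √w)) = 5 - (-78 + 208 + (-42 + 6*√w) + (112 - 16*√w)) = 5 - (200 - 10*√w) = 5 + (-200 + 10*√w) = -195 + 10*√w)
o(-201, -197)/(-29214) = (-195 + 10*√(-197))/(-29214) = (-195 + 10*(I*√197))*(-1/29214) = (-195 + 10*I*√197)*(-1/29214) = 65/9738 - 5*I*√197/14607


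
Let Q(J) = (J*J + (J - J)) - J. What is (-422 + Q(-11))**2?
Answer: 84100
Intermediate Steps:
Q(J) = J**2 - J (Q(J) = (J**2 + 0) - J = J**2 - J)
(-422 + Q(-11))**2 = (-422 - 11*(-1 - 11))**2 = (-422 - 11*(-12))**2 = (-422 + 132)**2 = (-290)**2 = 84100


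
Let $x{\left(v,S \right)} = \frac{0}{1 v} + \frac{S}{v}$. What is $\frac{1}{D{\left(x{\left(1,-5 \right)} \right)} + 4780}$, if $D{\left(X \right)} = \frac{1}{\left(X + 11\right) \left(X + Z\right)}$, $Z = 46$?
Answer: $\frac{246}{1175881} \approx 0.0002092$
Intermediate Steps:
$x{\left(v,S \right)} = \frac{S}{v}$ ($x{\left(v,S \right)} = \frac{0}{v} + \frac{S}{v} = 0 + \frac{S}{v} = \frac{S}{v}$)
$D{\left(X \right)} = \frac{1}{\left(11 + X\right) \left(46 + X\right)}$ ($D{\left(X \right)} = \frac{1}{\left(X + 11\right) \left(X + 46\right)} = \frac{1}{\left(11 + X\right) \left(46 + X\right)}$)
$\frac{1}{D{\left(x{\left(1,-5 \right)} \right)} + 4780} = \frac{1}{\frac{1}{506 + \left(- \frac{5}{1}\right)^{2} + 57 \left(- \frac{5}{1}\right)} + 4780} = \frac{1}{\frac{1}{506 + \left(\left(-5\right) 1\right)^{2} + 57 \left(\left(-5\right) 1\right)} + 4780} = \frac{1}{\frac{1}{506 + \left(-5\right)^{2} + 57 \left(-5\right)} + 4780} = \frac{1}{\frac{1}{506 + 25 - 285} + 4780} = \frac{1}{\frac{1}{246} + 4780} = \frac{1}{\frac{1175881}{246}} = \frac{246}{1175881}$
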